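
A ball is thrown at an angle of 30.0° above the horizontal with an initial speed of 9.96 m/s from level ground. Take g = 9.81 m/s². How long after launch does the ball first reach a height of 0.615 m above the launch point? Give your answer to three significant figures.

0.144 s

v_y0 = 9.96 sin 30.0° = 4.980 m/s.
Set y = v_y0 t − ½ g t² = 0.615: 4.905 t² − 4.980 t + 0.615 = 0.
t = [4.980 ± √(24.80 − 12.07)] / 9.81 = (4.980 ± 3.568) / 9.81, giving t = 0.144 s or t = 0.871 s.
The ball is on the way up at the first time, so t = 0.144 s.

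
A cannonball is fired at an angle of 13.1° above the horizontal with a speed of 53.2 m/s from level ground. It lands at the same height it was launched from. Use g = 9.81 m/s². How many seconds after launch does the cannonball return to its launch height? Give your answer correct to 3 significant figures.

Vertical component: v_y = 53.2 sin 13.1° = 12.06 m/s.
For a projectile landing at launch height, time of flight is t = 2 v_y / g = 2 × 12.06 / 9.81 = 2.46 s.

2.46 s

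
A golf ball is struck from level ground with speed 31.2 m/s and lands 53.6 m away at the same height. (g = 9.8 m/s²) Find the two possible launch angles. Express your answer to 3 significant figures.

16.3° and 73.7°

Level-ground range: R = v₀² sin(2θ)/g ⇒ sin 2θ = R g / v₀² = 53.6×9.8/31.2² = 0.5396.
2θ = arcsin(0.5396) = 32.66° or 180° − 32.66° = 147.34°.
So θ = 16.3° or θ = 73.7°.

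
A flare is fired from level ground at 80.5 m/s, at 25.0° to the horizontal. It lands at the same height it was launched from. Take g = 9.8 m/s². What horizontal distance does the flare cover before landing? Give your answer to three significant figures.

507 m

Components: v_x = 80.5 cos 25.0° = 72.96 m/s, v_y = 80.5 sin 25.0° = 34.02 m/s.
Time of flight (same landing height): t = 2 v_y / g = 2 × 34.02 / 9.8 = 6.943 s.
Range: R = v_x · t = 72.96 × 6.943 = 507 m.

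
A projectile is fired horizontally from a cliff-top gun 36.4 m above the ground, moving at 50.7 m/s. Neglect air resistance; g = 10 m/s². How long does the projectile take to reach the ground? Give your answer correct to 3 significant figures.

2.70 s

The horizontal speed doesn't affect the fall. With v_y0 = 0, h = ½ g t².
t = √(2 × 36.4 / 10) = √7.280 = 2.70 s.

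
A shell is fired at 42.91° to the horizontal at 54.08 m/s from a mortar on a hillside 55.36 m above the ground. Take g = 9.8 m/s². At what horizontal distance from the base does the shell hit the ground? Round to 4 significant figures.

Components: v_x = 54.08 cos 42.91° = 39.609 m/s, v_y = 54.08 sin 42.91° = 36.820 m/s.
Vertical: 0 = 55.36 + 36.820 t − ½(9.8) t² ⇒ 4.900 t² − 36.820 t − 55.36 = 0.
t = [36.820 + √(1355.7 + 1085.1)] / 9.800 = 8.7984 s.
Horizontal: R = v_x · t = 39.609 × 8.7984 = 348.5 m.

348.5 m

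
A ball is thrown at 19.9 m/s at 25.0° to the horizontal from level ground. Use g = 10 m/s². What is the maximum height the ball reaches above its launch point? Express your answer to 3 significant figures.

Vertical component of launch velocity: v_y = 19.9 sin 25.0° = 8.410 m/s.
At the highest point the vertical velocity is zero, so v_y² = 2 g h_max.
h_max = (8.410)² / (2 × 10) = 70.73 / 20.00 = 3.54 m.

3.54 m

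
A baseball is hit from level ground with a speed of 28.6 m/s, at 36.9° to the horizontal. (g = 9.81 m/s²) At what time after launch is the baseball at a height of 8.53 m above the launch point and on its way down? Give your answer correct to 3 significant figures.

2.90 s

v_y0 = 28.6 sin 36.9° = 17.17 m/s.
Set y = v_y0 t − ½ g t² = 8.53: 4.905 t² − 17.17 t + 8.53 = 0.
t = [17.17 ± √(294.8 − 167.4)] / 9.81 = (17.17 ± 11.29) / 9.81, giving t = 0.599 s or t = 2.90 s.
On the way down corresponds to the larger root: t = 2.90 s.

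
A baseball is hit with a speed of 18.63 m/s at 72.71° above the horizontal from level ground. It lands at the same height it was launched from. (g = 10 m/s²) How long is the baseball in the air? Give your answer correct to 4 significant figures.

Vertical component: v_y = 18.63 sin 72.71° = 17.788 m/s.
For a projectile landing at launch height, time of flight is t = 2 v_y / g = 2 × 17.788 / 10 = 3.558 s.

3.558 s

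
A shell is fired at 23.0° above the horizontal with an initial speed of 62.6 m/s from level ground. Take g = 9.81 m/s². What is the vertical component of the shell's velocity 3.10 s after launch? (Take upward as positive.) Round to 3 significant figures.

-5.95 m/s

Initial vertical component: v_y0 = 62.6 sin 23.0° = 24.46 m/s.
v_y(t) = v_y0 − g t = 24.46 − 9.81 × 3.10 = -5.95 m/s.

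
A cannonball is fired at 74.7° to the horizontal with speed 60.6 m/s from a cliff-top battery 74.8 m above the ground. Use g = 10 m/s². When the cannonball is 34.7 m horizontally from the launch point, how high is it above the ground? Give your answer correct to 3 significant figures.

178 m

v_x = 60.6 cos 74.7° = 15.99 m/s, v_y0 = 60.6 sin 74.7° = 58.45 m/s.
Time to reach x = 34.7 m: t = x / v_x = 34.7 / 15.99 = 2.170 s.
y = 74.8 + v_y0 t − ½ g t² = 74.8 + 58.45×2.170 − 5.000×2.170² = 178 m.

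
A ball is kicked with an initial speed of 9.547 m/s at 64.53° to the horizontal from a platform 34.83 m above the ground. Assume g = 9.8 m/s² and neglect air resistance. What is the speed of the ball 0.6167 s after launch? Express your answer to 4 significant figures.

v_x = 9.547 cos 64.53° = 4.1056 m/s (constant).
v_y(t) = 9.547 sin 64.53° − g t = 8.6191 − 9.8 × 0.6167 = 2.5754 m/s.
Speed = √(v_x² + v_y²) = √(16.856 + 6.6327) = 4.847 m/s.

4.847 m/s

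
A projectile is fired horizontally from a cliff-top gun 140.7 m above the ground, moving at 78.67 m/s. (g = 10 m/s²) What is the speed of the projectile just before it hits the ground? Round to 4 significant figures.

94.88 m/s

Fall time: t = √(2 × 140.7 / 10) = 5.3047 s.
At impact: v_x = 78.67 m/s (unchanged), v_y = g t = 10 × 5.3047 = 53.047 m/s.
Speed = √(v_x² + v_y²) = √(6189.0 + 2814.0) = 94.88 m/s.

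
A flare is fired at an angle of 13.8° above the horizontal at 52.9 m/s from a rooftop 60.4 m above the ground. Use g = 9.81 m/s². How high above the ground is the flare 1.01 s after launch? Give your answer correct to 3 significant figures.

68.1 m

v_y0 = 52.9 sin 13.8° = 12.62 m/s.
y(t) = 60.4 + v_y0 t − ½ g t² = 60.4 + 12.62×1.01 − ½×9.81×1.01² = 68.1 m.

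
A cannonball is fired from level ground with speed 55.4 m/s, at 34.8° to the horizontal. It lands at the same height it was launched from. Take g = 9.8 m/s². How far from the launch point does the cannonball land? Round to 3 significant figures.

294 m

For level ground, R = v₀² sin(2θ) / g.
sin(2 × 34.8°) = sin 69.60° = 0.9373.
R = (55.4)² × 0.9373 / 9.8 = 294 m.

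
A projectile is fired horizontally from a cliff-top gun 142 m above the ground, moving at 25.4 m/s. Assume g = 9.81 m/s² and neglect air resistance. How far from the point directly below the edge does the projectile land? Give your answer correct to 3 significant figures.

Initial vertical velocity is zero, so the fall time comes from h = ½ g t²: t = √(2 × 142 / 9.81) = 5.381 s.
Horizontal motion is uniform at 25.4 m/s, so x = 25.4 × 5.381 = 137 m.

137 m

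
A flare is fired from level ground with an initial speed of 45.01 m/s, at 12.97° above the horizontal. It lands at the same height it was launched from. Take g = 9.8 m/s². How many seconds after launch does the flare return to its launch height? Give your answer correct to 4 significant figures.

Vertical component: v_y = 45.01 sin 12.97° = 10.102 m/s.
For a projectile landing at launch height, time of flight is t = 2 v_y / g = 2 × 10.102 / 9.8 = 2.062 s.

2.062 s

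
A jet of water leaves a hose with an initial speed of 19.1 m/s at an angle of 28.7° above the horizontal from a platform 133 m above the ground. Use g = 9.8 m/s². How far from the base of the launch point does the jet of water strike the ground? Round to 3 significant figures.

104 m

Components: v_x = 19.1 cos 28.7° = 16.75 m/s, v_y = 19.1 sin 28.7° = 9.172 m/s.
Vertical: 0 = 133 + 9.172 t − ½(9.8) t² ⇒ 4.900 t² − 9.172 t − 133 = 0.
t = [9.172 + √(84.13 + 2607)] / 9.800 = 6.229 s.
Horizontal: R = v_x · t = 16.75 × 6.229 = 104 m.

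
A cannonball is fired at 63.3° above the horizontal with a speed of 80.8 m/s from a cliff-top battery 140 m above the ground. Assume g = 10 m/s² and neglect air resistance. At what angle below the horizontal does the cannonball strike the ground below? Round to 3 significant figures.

67.9°

v_x = 80.8 cos 63.3° = 36.30 m/s.
At impact |v_y| = √(v_y0² + 2 g h) = √(72.18² + 2×10×140) = 89.50 m/s.
Angle below horizontal = arctan(|v_y| / v_x) = arctan(89.50 / 36.30) = 67.9°.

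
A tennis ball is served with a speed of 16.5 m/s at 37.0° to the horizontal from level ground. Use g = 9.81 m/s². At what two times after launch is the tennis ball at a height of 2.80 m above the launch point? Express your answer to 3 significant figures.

0.339 s and 1.69 s

v_y0 = 16.5 sin 37.0° = 9.930 m/s.
Set y = v_y0 t − ½ g t² = 2.80: 4.905 t² − 9.930 t + 2.80 = 0.
t = [9.930 ± √(98.60 − 54.94)] / 9.81 = (9.930 ± 6.608) / 9.81, giving t = 0.339 s or t = 1.69 s.
So the tennis ball is at 2.80 m at t = 0.339 s (rising) and t = 1.69 s (falling).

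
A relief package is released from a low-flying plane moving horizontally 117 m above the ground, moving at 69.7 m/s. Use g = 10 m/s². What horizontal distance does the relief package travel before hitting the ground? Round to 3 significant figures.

Initial vertical velocity is zero, so the fall time comes from h = ½ g t²: t = √(2 × 117 / 10) = 4.837 s.
Horizontal motion is uniform at 69.7 m/s, so x = 69.7 × 4.837 = 337 m.

337 m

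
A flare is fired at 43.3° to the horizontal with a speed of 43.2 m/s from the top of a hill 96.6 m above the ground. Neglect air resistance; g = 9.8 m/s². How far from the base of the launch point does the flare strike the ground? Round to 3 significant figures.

Components: v_x = 43.2 cos 43.3° = 31.44 m/s, v_y = 43.2 sin 43.3° = 29.63 m/s.
Vertical: 0 = 96.6 + 29.63 t − ½(9.8) t² ⇒ 4.900 t² − 29.63 t − 96.6 = 0.
t = [29.63 + √(877.9 + 1893)] / 9.800 = 8.395 s.
Horizontal: R = v_x · t = 31.44 × 8.395 = 264 m.

264 m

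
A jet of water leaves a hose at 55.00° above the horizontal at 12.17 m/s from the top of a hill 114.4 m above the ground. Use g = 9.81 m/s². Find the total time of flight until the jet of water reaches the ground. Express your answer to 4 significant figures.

Vertical component: v_y = 12.17 sin 55.00° = 9.9691 m/s.
Taking up as positive with launch at y = 114.4 m, landing at y = 0: 0 = 114.4 + 9.9691 t − ½(9.81) t².
Solving 4.905 t² − 9.9691 t − 114.4 = 0 gives t = [9.9691 + √(9.9691² + 4·4.905·114.4)] / 9.810 = 5.951 s.

5.951 s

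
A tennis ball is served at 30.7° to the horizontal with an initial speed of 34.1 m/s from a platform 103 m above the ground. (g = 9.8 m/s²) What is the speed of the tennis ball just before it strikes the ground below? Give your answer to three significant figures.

56.4 m/s

v_x = 34.1 cos 30.7° = 29.32 m/s is unchanged throughout.
For the vertical component, v_y² = v_y0² + 2 g h = (17.41)² + 2×9.8×103 = 2322, so |v_y| = 48.19 m/s.
Impact speed = √(v_x² + v_y²) = √(859.7 + 2322) = 56.4 m/s.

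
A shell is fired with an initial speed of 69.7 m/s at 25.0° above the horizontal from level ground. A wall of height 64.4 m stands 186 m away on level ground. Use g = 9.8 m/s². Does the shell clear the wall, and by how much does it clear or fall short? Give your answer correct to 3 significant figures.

No — it falls 20.1 m short of clearing the wall.

v_x = 69.7 cos 25.0° = 63.17 m/s; v_y0 = 69.7 sin 25.0° = 29.46 m/s.
Time to reach the wall: t = 186 / 63.17 = 2.944 s.
Height at that point: y = 29.46×2.944 − 4.900×2.944² = 44.26 m.
That is 64.4 − 44.26 = 20.1 m below the top of the wall, so the shell does not clear it.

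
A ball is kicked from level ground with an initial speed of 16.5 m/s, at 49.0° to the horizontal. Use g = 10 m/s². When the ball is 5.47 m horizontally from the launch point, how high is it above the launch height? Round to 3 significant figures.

v_x = 16.5 cos 49.0° = 10.82 m/s, v_y0 = 16.5 sin 49.0° = 12.45 m/s.
Time to reach x = 5.47 m: t = x / v_x = 5.47 / 10.82 = 0.5055 s.
y = v_y0 t − ½ g t² = 12.45×0.5055 − 5.000×0.5055² = 5.02 m.

5.02 m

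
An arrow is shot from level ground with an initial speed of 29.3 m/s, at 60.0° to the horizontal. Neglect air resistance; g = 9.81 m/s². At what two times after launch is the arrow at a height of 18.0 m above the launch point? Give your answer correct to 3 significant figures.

v_y0 = 29.3 sin 60.0° = 25.37 m/s.
Set y = v_y0 t − ½ g t² = 18.0: 4.905 t² − 25.37 t + 18.0 = 0.
t = [25.37 ± √(643.6 − 353.2)] / 9.81 = (25.37 ± 17.04) / 9.81, giving t = 0.849 s or t = 4.32 s.
So the arrow is at 18.0 m at t = 0.849 s (rising) and t = 4.32 s (falling).

0.849 s and 4.32 s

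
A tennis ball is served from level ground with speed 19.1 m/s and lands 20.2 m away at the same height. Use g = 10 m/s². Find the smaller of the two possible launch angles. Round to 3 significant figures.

Level-ground range: R = v₀² sin(2θ)/g ⇒ sin 2θ = R g / v₀² = 20.2×10/19.1² = 0.5537.
2θ = arcsin(0.5537) = 33.62° or 180° − 33.62° = 146.38°.
So θ = 16.8° or θ = 73.2°.

16.8°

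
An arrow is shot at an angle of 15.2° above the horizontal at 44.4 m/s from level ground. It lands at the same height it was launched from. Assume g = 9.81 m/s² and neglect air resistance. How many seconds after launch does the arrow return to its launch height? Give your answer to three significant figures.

Vertical component: v_y = 44.4 sin 15.2° = 11.64 m/s.
For a projectile landing at launch height, time of flight is t = 2 v_y / g = 2 × 11.64 / 9.81 = 2.37 s.

2.37 s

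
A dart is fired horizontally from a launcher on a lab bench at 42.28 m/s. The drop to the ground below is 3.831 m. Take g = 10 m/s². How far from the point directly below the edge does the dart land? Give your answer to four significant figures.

37.01 m

Initial vertical velocity is zero, so the fall time comes from h = ½ g t²: t = √(2 × 3.831 / 10) = 0.87533 s.
Horizontal motion is uniform at 42.28 m/s, so x = 42.28 × 0.87533 = 37.01 m.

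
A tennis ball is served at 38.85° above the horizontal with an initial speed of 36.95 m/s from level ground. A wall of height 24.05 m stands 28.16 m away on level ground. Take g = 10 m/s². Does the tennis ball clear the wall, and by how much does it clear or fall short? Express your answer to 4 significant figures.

v_x = 36.95 cos 38.85° = 28.776 m/s; v_y0 = 36.95 sin 38.85° = 23.178 m/s.
Time to reach the wall: t = 28.16 / 28.776 = 0.97859 s.
Height at that point: y = 23.178×0.97859 − 5.000×0.97859² = 17.894 m.
That is 24.05 − 17.894 = 6.156 m below the top of the wall, so the tennis ball does not clear it.

No — it falls 6.156 m short of clearing the wall.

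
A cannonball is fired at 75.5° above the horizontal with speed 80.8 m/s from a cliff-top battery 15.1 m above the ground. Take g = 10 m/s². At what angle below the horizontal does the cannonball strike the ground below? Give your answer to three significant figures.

75.8°

v_x = 80.8 cos 75.5° = 20.23 m/s.
At impact |v_y| = √(v_y0² + 2 g h) = √(78.23² + 2×10×15.1) = 80.14 m/s.
Angle below horizontal = arctan(|v_y| / v_x) = arctan(80.14 / 20.23) = 75.8°.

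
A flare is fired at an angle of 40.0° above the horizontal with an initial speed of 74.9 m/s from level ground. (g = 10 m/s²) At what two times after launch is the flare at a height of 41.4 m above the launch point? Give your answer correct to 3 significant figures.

v_y0 = 74.9 sin 40.0° = 48.14 m/s.
Set y = v_y0 t − ½ g t² = 41.4: 5.000 t² − 48.14 t + 41.4 = 0.
t = [48.14 ± √(2317 − 828.0)] / 10 = (48.14 ± 38.59) / 10, giving t = 0.955 s or t = 8.67 s.
So the flare is at 41.4 m at t = 0.955 s (rising) and t = 8.67 s (falling).

0.955 s and 8.67 s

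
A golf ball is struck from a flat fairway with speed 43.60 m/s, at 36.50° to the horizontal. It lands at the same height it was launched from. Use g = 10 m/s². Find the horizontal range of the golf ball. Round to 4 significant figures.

181.8 m

For level ground, R = v₀² sin(2θ) / g.
sin(2 × 36.50°) = sin 73.000° = 0.9563.
R = (43.60)² × 0.9563 / 10 = 181.8 m.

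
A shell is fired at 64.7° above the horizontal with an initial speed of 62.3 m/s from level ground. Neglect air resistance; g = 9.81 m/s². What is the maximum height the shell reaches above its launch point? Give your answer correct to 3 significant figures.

Vertical component of launch velocity: v_y = 62.3 sin 64.7° = 56.32 m/s.
At the highest point the vertical velocity is zero, so v_y² = 2 g h_max.
h_max = (56.32)² / (2 × 9.81) = 3172 / 19.62 = 162 m.

162 m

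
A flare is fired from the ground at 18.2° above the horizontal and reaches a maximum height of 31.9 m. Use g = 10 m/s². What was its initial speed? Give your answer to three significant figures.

80.9 m/s

At maximum height v_y = 0, so (v₀ sin θ)² = 2 g H.
v₀ sin 18.2° = √(2 × 10 × 31.9) = 25.26 m/s.
v₀ = 25.26 / sin 18.2° = 25.26 / 0.3123 = 80.9 m/s.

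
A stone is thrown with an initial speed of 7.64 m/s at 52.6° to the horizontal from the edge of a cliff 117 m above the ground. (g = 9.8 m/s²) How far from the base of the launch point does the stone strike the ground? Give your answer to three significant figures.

Components: v_x = 7.64 cos 52.6° = 4.640 m/s, v_y = 7.64 sin 52.6° = 6.069 m/s.
Vertical: 0 = 117 + 6.069 t − ½(9.8) t² ⇒ 4.900 t² − 6.069 t − 117 = 0.
t = [6.069 + √(36.83 + 2293)] / 9.800 = 5.545 s.
Horizontal: R = v_x · t = 4.640 × 5.545 = 25.7 m.

25.7 m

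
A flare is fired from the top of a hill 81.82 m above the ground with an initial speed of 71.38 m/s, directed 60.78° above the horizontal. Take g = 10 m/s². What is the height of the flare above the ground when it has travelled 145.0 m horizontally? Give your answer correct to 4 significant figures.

254.5 m

v_x = 71.38 cos 60.78° = 34.845 m/s, v_y0 = 71.38 sin 60.78° = 62.297 m/s.
Time to reach x = 145.0 m: t = x / v_x = 145.0 / 34.845 = 4.1613 s.
y = 81.82 + v_y0 t − ½ g t² = 81.82 + 62.297×4.1613 − 5.000×4.1613² = 254.5 m.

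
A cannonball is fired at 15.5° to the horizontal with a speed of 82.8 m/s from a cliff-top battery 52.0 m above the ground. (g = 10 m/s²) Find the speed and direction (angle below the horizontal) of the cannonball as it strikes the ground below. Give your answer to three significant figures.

88.9 m/s at 26.1° below the horizontal

v_x = 82.8 cos 15.5° = 79.79 m/s (constant).
|v_y| at impact = √((22.13)² + 2×10×52.0) = 39.11 m/s.
Speed = √(79.79² + 39.11²) = 88.9 m/s; angle = arctan(39.11/79.79) = 26.1° below horizontal.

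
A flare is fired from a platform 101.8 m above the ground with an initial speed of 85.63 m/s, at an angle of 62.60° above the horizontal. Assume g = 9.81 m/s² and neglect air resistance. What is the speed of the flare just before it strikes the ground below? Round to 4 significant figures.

96.59 m/s

v_x = 85.63 cos 62.60° = 39.407 m/s is unchanged throughout.
For the vertical component, v_y² = v_y0² + 2 g h = (76.024)² + 2×9.81×101.8 = 7777.0, so |v_y| = 88.187 m/s.
Impact speed = √(v_x² + v_y²) = √(1552.9 + 7777.0) = 96.59 m/s.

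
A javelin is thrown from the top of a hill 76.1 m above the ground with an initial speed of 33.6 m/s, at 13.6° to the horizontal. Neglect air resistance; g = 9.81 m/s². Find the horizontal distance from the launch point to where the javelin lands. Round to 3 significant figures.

158 m

Components: v_x = 33.6 cos 13.6° = 32.66 m/s, v_y = 33.6 sin 13.6° = 7.901 m/s.
Vertical: 0 = 76.1 + 7.901 t − ½(9.81) t² ⇒ 4.905 t² − 7.901 t − 76.1 = 0.
t = [7.901 + √(62.43 + 1493)] / 9.810 = 4.826 s.
Horizontal: R = v_x · t = 32.66 × 4.826 = 158 m.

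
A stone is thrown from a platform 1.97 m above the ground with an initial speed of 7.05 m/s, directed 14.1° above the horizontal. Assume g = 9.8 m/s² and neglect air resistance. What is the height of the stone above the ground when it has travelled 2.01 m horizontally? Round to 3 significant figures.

v_x = 7.05 cos 14.1° = 6.838 m/s, v_y0 = 7.05 sin 14.1° = 1.717 m/s.
Time to reach x = 2.01 m: t = x / v_x = 2.01 / 6.838 = 0.2939 s.
y = 1.97 + v_y0 t − ½ g t² = 1.97 + 1.717×0.2939 − 4.900×0.2939² = 2.05 m.

2.05 m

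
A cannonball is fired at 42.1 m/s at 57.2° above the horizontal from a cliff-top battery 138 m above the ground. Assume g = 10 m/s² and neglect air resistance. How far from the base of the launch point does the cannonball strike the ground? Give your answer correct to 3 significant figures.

225 m

Components: v_x = 42.1 cos 57.2° = 22.81 m/s, v_y = 42.1 sin 57.2° = 35.39 m/s.
Vertical: 0 = 138 + 35.39 t − ½(10) t² ⇒ 5.000 t² − 35.39 t − 138 = 0.
t = [35.39 + √(1252 + 2760)] / 10.00 = 9.873 s.
Horizontal: R = v_x · t = 22.81 × 9.873 = 225 m.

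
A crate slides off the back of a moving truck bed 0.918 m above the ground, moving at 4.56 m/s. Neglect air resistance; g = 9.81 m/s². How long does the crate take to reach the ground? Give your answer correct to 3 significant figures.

The horizontal speed doesn't affect the fall. With v_y0 = 0, h = ½ g t².
t = √(2 × 0.918 / 9.81) = √0.1872 = 0.433 s.

0.433 s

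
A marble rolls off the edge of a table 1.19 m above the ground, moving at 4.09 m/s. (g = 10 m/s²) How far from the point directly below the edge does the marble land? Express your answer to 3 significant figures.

Initial vertical velocity is zero, so the fall time comes from h = ½ g t²: t = √(2 × 1.19 / 10) = 0.4879 s.
Horizontal motion is uniform at 4.09 m/s, so x = 4.09 × 0.4879 = 2.00 m.

2.00 m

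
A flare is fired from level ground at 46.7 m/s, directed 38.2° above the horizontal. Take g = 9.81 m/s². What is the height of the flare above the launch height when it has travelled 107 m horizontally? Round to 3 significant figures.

42.5 m

v_x = 46.7 cos 38.2° = 36.70 m/s, v_y0 = 46.7 sin 38.2° = 28.88 m/s.
Time to reach x = 107 m: t = x / v_x = 107 / 36.70 = 2.916 s.
y = v_y0 t − ½ g t² = 28.88×2.916 − 4.905×2.916² = 42.5 m.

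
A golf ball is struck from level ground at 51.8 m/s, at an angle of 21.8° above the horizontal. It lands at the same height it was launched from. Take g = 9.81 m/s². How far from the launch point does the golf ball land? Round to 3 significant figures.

189 m

Components: v_x = 51.8 cos 21.8° = 48.10 m/s, v_y = 51.8 sin 21.8° = 19.24 m/s.
Time of flight (same landing height): t = 2 v_y / g = 2 × 19.24 / 9.81 = 3.923 s.
Range: R = v_x · t = 48.10 × 3.923 = 189 m.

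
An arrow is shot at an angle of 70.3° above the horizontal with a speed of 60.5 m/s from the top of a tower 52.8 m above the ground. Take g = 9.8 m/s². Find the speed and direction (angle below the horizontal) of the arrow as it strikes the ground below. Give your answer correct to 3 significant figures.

v_x = 60.5 cos 70.3° = 20.39 m/s (constant).
|v_y| at impact = √((56.96)² + 2×9.8×52.8) = 65.42 m/s.
Speed = √(20.39² + 65.42²) = 68.5 m/s; angle = arctan(65.42/20.39) = 72.7° below horizontal.

68.5 m/s at 72.7° below the horizontal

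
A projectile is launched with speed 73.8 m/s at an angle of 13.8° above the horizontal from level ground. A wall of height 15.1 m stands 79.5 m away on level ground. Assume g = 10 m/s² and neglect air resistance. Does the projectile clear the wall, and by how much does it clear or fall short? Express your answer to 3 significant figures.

No — it falls 1.73 m short of clearing the wall.

v_x = 73.8 cos 13.8° = 71.67 m/s; v_y0 = 73.8 sin 13.8° = 17.60 m/s.
Time to reach the wall: t = 79.5 / 71.67 = 1.109 s.
Height at that point: y = 17.60×1.109 − 5.000×1.109² = 13.37 m.
That is 15.1 − 13.37 = 1.73 m below the top of the wall, so the projectile does not clear it.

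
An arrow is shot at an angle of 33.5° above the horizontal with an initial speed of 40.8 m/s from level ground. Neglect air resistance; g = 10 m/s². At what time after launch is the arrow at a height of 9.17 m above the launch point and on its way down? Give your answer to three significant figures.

v_y0 = 40.8 sin 33.5° = 22.52 m/s.
Set y = v_y0 t − ½ g t² = 9.17: 5.000 t² − 22.52 t + 9.17 = 0.
t = [22.52 ± √(507.2 − 183.4)] / 10 = (22.52 ± 17.99) / 10, giving t = 0.453 s or t = 4.05 s.
On the way down corresponds to the larger root: t = 4.05 s.

4.05 s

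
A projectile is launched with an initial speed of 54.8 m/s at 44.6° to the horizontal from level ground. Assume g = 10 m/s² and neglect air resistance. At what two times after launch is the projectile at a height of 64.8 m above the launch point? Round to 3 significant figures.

2.49 s and 5.21 s

v_y0 = 54.8 sin 44.6° = 38.48 m/s.
Set y = v_y0 t − ½ g t² = 64.8: 5.000 t² − 38.48 t + 64.8 = 0.
t = [38.48 ± √(1481 − 1296)] / 10 = (38.48 ± 13.60) / 10, giving t = 2.49 s or t = 5.21 s.
So the projectile is at 64.8 m at t = 2.49 s (rising) and t = 5.21 s (falling).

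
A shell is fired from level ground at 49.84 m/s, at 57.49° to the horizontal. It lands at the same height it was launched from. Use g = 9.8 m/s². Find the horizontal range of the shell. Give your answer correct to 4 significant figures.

229.8 m

For level ground, R = v₀² sin(2θ) / g.
sin(2 × 57.49°) = sin 114.98° = 0.9065.
R = (49.84)² × 0.9065 / 9.8 = 229.8 m.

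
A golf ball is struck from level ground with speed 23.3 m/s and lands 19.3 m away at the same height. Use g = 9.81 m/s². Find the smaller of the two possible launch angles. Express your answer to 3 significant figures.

10.2°

Level-ground range: R = v₀² sin(2θ)/g ⇒ sin 2θ = R g / v₀² = 19.3×9.81/23.3² = 0.3488.
2θ = arcsin(0.3488) = 20.41° or 180° − 20.41° = 159.59°.
So θ = 10.2° or θ = 79.8°.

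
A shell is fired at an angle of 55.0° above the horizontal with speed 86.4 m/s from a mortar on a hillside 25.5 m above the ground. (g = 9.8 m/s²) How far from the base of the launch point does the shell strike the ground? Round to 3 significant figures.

733 m

Components: v_x = 86.4 cos 55.0° = 49.56 m/s, v_y = 86.4 sin 55.0° = 70.77 m/s.
Vertical: 0 = 25.5 + 70.77 t − ½(9.8) t² ⇒ 4.900 t² − 70.77 t − 25.5 = 0.
t = [70.77 + √(5008 + 499.8)] / 9.800 = 14.79 s.
Horizontal: R = v_x · t = 49.56 × 14.79 = 733 m.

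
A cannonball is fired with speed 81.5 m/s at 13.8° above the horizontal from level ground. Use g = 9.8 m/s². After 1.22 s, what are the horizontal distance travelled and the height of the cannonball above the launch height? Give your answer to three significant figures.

v_x = 81.5 cos 13.8° = 79.15 m/s; v_y0 = 81.5 sin 13.8° = 19.44 m/s.
x = v_x t = 79.15 × 1.22 = 96.6 m.
y = v_y0 t − ½ g t² = 19.44×1.22 − 4.900×1.22² = 16.4 m.

x = 96.6 m, y = 16.4 m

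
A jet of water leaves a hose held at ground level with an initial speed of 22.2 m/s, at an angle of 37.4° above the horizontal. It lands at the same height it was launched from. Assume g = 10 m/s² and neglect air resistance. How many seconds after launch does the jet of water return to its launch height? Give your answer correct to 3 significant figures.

2.70 s

Vertical component: v_y = 22.2 sin 37.4° = 13.48 m/s.
For a projectile landing at launch height, time of flight is t = 2 v_y / g = 2 × 13.48 / 10 = 2.70 s.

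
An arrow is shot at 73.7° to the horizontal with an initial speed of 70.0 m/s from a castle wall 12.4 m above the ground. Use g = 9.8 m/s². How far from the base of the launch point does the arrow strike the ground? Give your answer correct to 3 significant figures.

Components: v_x = 70.0 cos 73.7° = 19.65 m/s, v_y = 70.0 sin 73.7° = 67.19 m/s.
Vertical: 0 = 12.4 + 67.19 t − ½(9.8) t² ⇒ 4.900 t² − 67.19 t − 12.4 = 0.
t = [67.19 + √(4514 + 243.0)] / 9.800 = 13.89 s.
Horizontal: R = v_x · t = 19.65 × 13.89 = 273 m.

273 m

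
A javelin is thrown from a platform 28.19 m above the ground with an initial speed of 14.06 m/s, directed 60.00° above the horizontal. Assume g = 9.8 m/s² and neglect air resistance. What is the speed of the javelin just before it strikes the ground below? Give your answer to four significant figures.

27.39 m/s

v_x = 14.06 cos 60.00° = 7.0300 m/s is unchanged throughout.
For the vertical component, v_y² = v_y0² + 2 g h = (12.176)² + 2×9.8×28.19 = 700.78, so |v_y| = 26.472 m/s.
Impact speed = √(v_x² + v_y²) = √(49.421 + 700.78) = 27.39 m/s.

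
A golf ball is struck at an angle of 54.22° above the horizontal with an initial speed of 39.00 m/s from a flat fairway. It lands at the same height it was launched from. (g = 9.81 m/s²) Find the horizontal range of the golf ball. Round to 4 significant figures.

For level ground, R = v₀² sin(2θ) / g.
sin(2 × 54.22°) = sin 108.44° = 0.9487.
R = (39.00)² × 0.9487 / 9.81 = 147.1 m.

147.1 m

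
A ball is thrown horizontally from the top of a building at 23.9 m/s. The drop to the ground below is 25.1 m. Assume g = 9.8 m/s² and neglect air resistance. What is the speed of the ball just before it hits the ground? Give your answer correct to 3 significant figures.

32.6 m/s

Fall time: t = √(2 × 25.1 / 9.8) = 2.263 s.
At impact: v_x = 23.9 m/s (unchanged), v_y = g t = 9.8 × 2.263 = 22.18 m/s.
Speed = √(v_x² + v_y²) = √(571.2 + 492.0) = 32.6 m/s.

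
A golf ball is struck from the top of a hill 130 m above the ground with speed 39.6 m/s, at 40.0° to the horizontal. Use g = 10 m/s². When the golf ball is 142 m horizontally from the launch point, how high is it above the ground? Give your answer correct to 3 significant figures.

v_x = 39.6 cos 40.0° = 30.34 m/s, v_y0 = 39.6 sin 40.0° = 25.45 m/s.
Time to reach x = 142 m: t = x / v_x = 142 / 30.34 = 4.680 s.
y = 130 + v_y0 t − ½ g t² = 130 + 25.45×4.680 − 5.000×4.680² = 140 m.

140 m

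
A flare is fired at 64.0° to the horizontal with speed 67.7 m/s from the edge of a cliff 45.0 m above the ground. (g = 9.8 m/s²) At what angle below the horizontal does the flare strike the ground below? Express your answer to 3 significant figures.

66.3°

v_x = 67.7 cos 64.0° = 29.68 m/s.
At impact |v_y| = √(v_y0² + 2 g h) = √(60.85² + 2×9.8×45.0) = 67.71 m/s.
Angle below horizontal = arctan(|v_y| / v_x) = arctan(67.71 / 29.68) = 66.3°.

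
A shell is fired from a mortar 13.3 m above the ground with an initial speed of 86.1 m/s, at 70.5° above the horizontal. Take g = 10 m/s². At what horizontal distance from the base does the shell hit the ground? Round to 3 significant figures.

Components: v_x = 86.1 cos 70.5° = 28.74 m/s, v_y = 86.1 sin 70.5° = 81.16 m/s.
Vertical: 0 = 13.3 + 81.16 t − ½(10) t² ⇒ 5.000 t² − 81.16 t − 13.3 = 0.
t = [81.16 + √(6587 + 266.0)] / 10.00 = 16.39 s.
Horizontal: R = v_x · t = 28.74 × 16.39 = 471 m.

471 m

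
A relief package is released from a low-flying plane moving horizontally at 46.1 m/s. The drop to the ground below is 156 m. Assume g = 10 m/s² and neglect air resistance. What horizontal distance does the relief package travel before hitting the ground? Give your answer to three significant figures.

258 m

Initial vertical velocity is zero, so the fall time comes from h = ½ g t²: t = √(2 × 156 / 10) = 5.586 s.
Horizontal motion is uniform at 46.1 m/s, so x = 46.1 × 5.586 = 258 m.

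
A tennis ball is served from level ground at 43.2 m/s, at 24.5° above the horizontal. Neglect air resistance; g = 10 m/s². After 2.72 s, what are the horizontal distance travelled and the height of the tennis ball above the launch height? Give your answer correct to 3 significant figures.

x = 107 m, y = 11.7 m

v_x = 43.2 cos 24.5° = 39.31 m/s; v_y0 = 43.2 sin 24.5° = 17.91 m/s.
x = v_x t = 39.31 × 2.72 = 107 m.
y = v_y0 t − ½ g t² = 17.91×2.72 − 5.000×2.72² = 11.7 m.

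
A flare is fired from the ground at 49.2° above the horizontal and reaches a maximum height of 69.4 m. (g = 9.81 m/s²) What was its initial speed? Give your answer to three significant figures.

48.7 m/s

At maximum height v_y = 0, so (v₀ sin θ)² = 2 g H.
v₀ sin 49.2° = √(2 × 9.81 × 69.4) = 36.90 m/s.
v₀ = 36.90 / sin 49.2° = 36.90 / 0.7570 = 48.7 m/s.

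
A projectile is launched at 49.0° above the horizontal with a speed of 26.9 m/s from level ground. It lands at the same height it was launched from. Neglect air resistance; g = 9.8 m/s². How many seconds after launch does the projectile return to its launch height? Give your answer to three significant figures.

4.14 s

Vertical component: v_y = 26.9 sin 49.0° = 20.30 m/s.
For a projectile landing at launch height, time of flight is t = 2 v_y / g = 2 × 20.30 / 9.8 = 4.14 s.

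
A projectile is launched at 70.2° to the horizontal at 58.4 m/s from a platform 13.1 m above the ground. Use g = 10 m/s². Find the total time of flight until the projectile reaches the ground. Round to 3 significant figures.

11.2 s

Vertical component: v_y = 58.4 sin 70.2° = 54.95 m/s.
Taking up as positive with launch at y = 13.1 m, landing at y = 0: 0 = 13.1 + 54.95 t − ½(10) t².
Solving 5.000 t² − 54.95 t − 13.1 = 0 gives t = [54.95 + √(54.95² + 4·5.000·13.1)] / 10.00 = 11.2 s.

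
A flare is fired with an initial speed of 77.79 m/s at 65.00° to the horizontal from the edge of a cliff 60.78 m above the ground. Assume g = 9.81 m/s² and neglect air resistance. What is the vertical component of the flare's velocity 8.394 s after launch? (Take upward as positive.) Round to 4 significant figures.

-11.84 m/s

Initial vertical component: v_y0 = 77.79 sin 65.00° = 70.502 m/s.
v_y(t) = v_y0 − g t = 70.502 − 9.81 × 8.394 = -11.84 m/s.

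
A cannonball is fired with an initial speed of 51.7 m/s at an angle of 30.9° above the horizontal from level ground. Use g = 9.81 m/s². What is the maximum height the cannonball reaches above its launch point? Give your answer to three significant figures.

Vertical component of launch velocity: v_y = 51.7 sin 30.9° = 26.55 m/s.
At the highest point the vertical velocity is zero, so v_y² = 2 g h_max.
h_max = (26.55)² / (2 × 9.81) = 704.9 / 19.62 = 35.9 m.

35.9 m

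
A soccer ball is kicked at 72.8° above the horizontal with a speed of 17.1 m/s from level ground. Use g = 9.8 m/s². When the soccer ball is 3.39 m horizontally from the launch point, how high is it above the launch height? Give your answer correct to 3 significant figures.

8.75 m

v_x = 17.1 cos 72.8° = 5.057 m/s, v_y0 = 17.1 sin 72.8° = 16.34 m/s.
Time to reach x = 3.39 m: t = x / v_x = 3.39 / 5.057 = 0.6704 s.
y = v_y0 t − ½ g t² = 16.34×0.6704 − 4.900×0.6704² = 8.75 m.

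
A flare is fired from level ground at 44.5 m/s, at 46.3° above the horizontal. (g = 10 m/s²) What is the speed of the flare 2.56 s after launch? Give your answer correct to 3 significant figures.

v_x = 44.5 cos 46.3° = 30.74 m/s (constant).
v_y(t) = 44.5 sin 46.3° − g t = 32.17 − 10 × 2.56 = 6.570 m/s.
Speed = √(v_x² + v_y²) = √(944.9 + 43.16) = 31.4 m/s.

31.4 m/s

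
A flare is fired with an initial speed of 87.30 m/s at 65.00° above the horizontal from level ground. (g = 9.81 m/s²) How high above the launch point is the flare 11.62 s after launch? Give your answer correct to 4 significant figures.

257.1 m

v_y0 = 87.30 sin 65.00° = 79.121 m/s.
y(t) = v_y0 t − ½ g t² = 79.121×11.62 − 4.905×11.62² = 257.1 m.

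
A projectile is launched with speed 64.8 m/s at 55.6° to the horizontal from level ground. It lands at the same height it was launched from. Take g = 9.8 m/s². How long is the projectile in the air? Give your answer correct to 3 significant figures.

Vertical component: v_y = 64.8 sin 55.6° = 53.47 m/s.
For a projectile landing at launch height, time of flight is t = 2 v_y / g = 2 × 53.47 / 9.8 = 10.9 s.

10.9 s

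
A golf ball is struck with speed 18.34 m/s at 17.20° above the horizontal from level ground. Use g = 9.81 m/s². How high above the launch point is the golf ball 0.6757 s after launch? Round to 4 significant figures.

1.425 m

v_y0 = 18.34 sin 17.20° = 5.4233 m/s.
y(t) = v_y0 t − ½ g t² = 5.4233×0.6757 − 4.905×0.6757² = 1.425 m.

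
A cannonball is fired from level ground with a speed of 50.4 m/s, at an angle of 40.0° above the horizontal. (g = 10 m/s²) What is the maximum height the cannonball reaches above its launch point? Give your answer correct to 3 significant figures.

52.5 m

Vertical component of launch velocity: v_y = 50.4 sin 40.0° = 32.40 m/s.
At the highest point the vertical velocity is zero, so v_y² = 2 g h_max.
h_max = (32.40)² / (2 × 10) = 1050 / 20.00 = 52.5 m.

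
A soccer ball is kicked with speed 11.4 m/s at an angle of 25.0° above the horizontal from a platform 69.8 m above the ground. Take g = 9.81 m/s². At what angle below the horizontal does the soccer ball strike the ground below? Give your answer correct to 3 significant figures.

v_x = 11.4 cos 25.0° = 10.33 m/s.
At impact |v_y| = √(v_y0² + 2 g h) = √(4.818² + 2×9.81×69.8) = 37.32 m/s.
Angle below horizontal = arctan(|v_y| / v_x) = arctan(37.32 / 10.33) = 74.5°.

74.5°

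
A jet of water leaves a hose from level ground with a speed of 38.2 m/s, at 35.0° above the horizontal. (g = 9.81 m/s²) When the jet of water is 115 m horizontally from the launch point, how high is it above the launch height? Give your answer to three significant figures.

14.3 m

v_x = 38.2 cos 35.0° = 31.29 m/s, v_y0 = 38.2 sin 35.0° = 21.91 m/s.
Time to reach x = 115 m: t = x / v_x = 115 / 31.29 = 3.675 s.
y = v_y0 t − ½ g t² = 21.91×3.675 − 4.905×3.675² = 14.3 m.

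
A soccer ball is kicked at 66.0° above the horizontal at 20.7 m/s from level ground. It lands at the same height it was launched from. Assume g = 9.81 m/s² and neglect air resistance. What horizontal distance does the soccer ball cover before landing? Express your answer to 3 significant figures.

For level ground, R = v₀² sin(2θ) / g.
sin(2 × 66.0°) = sin 132.0° = 0.7431.
R = (20.7)² × 0.7431 / 9.81 = 32.5 m.

32.5 m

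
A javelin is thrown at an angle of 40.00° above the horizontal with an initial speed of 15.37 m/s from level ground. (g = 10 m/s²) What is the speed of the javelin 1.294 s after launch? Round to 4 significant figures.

v_x = 15.37 cos 40.00° = 11.774 m/s (constant).
v_y(t) = 15.37 sin 40.00° − g t = 9.8796 − 10 × 1.294 = -3.0604 m/s.
Speed = √(v_x² + v_y²) = √(138.63 + 9.3660) = 12.17 m/s.

12.17 m/s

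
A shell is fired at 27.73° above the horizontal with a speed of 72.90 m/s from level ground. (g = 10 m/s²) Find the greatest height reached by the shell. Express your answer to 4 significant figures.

57.53 m

Vertical component of launch velocity: v_y = 72.90 sin 27.73° = 33.921 m/s.
At the highest point the vertical velocity is zero, so v_y² = 2 g h_max.
h_max = (33.921)² / (2 × 10) = 1150.6 / 20.00 = 57.53 m.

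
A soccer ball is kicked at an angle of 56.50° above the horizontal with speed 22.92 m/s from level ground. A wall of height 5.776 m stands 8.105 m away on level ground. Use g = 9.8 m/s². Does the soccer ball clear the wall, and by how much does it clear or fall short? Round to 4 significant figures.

Yes — it clears the wall by 4.458 m.

v_x = 22.92 cos 56.50° = 12.650 m/s; v_y0 = 22.92 sin 56.50° = 19.113 m/s.
Time to reach the wall: t = 8.105 / 12.650 = 0.64071 s.
Height at that point: y = 19.113×0.64071 − 4.900×0.64071² = 10.234 m.
That is 10.234 − 5.776 = 4.458 m above the top of the wall, so the soccer ball clears it.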